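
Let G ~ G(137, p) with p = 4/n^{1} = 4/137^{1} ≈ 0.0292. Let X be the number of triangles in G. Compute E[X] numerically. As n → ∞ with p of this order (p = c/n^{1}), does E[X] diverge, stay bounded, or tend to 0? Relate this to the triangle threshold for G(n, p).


Number of potential triangles: C(137, 3) = 419220.
Each occurs with probability p³ ≈ (0.0292)³ ≈ 2.488962e-05.
By linearity: E[X] = C(137, 3)·p³ ≈ 419220 · 2.488962e-05 ≈ 10.4342.
Here α = 1, so p = 4/n is exactly at the triangle threshold p ~ 1/n. Asymptotically E[X] → c³/6 = 4³/6 = 32/3 ≈ 10.6667, a bounded constant. In this regime the triangle count is asymptotically Poisson(c³/6).

E[X] ≈ 10.4342; in regime p = Θ(1/n^{1}) E[X] stays bounded (at the triangle threshold p ~ 1/n).


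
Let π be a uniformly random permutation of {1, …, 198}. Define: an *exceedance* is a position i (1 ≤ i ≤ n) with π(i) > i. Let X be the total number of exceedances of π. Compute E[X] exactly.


Write X = Σ_{i=1}^{198} X_i, where X_i = 1_{π(i) > i}.
For each fixed i, π(i) is uniform over {1, …, 198} (marginal of a uniform permutation), so P[π(i) > i] = (n − i)/n. Summing: Σ_{i=1}^{198} (n − i)/n = (0 + 1 + … + 197)/198 = 198(198 − 1)/(2·198) = (198 − 1)/2.
Hence E[X] = Σ_{i=1}^{198} (198 − i)/198 = 197/2 ≈ 98.500.

E[X] = 197/2 = 98.500.


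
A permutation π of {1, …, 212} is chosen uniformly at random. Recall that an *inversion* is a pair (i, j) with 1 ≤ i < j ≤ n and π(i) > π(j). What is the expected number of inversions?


Write X = Σ X_I over the C(212, 2) = 22366 pairs i < j, with X_I the indicator of one inversion.
There are 22366 indicators.
For each fixed pair i < j, the values π(i) and π(j) are two distinct elements of {1, …, 212} in uniformly random order; by symmetry P[π(i) > π(j)] = 1/2.
By linearity: E[X] = 22366 · (1/2) = C(212, 2) · (1/2) = 22366/2 = 11183 ≈ 11183.0000.

E[X] = 11183 = 11183.0000.


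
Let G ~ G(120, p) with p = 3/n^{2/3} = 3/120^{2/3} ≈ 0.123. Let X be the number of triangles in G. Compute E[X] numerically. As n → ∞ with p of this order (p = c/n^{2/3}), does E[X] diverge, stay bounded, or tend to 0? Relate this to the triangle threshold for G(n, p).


Number of potential triangles: C(120, 3) = 280840.
Each occurs with probability p³ ≈ (0.123)³ ≈ 1.87500e-03.
By linearity: E[X] = C(120, 3)·p³ ≈ 280840 · 1.87500e-03 ≈ 526.575.
Since α = 2/3 < 1, p = c/n^{2/3} ≫ 1/n is above the triangle threshold p ~ 1/n. Asymptotically E[X] ~ (c³/6)·n^{3(1−α)} = (3³/6)·n^{1} → ∞; triangles are abundant w.h.p.

E[X] ≈ 526.575; in regime p = Θ(1/n^{2/3}) E[X] diverges (above the triangle threshold p ~ 1/n).


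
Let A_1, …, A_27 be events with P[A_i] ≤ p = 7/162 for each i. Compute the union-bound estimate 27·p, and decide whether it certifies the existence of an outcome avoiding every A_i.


Union bound: P[∪_{i=1}^{27} A_i] ≤ Σ_i P[A_i] ≤ 27·p = 27·(7/162) = 7/6.
Numerically: 7/6 ≈ 1.1666667.
Is 7/6 < 1? NO.
Since the bound 7/6 is ≥ 1, the union bound is uninformative here; it does NOT by itself certify existence.

27·p = 7/6 ≈ 1.1666667; existence NOT certified by the union bound.


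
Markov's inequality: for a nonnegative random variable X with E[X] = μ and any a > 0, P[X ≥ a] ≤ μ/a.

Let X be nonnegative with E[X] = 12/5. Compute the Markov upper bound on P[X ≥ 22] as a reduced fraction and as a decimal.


μ = E[X] = 12/5, a = 22.
Markov: P[X ≥ 22] ≤ μ/a = (12/5)/22 = 6/55.
Numerically: ≈ 0.109.
(Since a = 22 > μ = 2.400, the bound 6/55 is < 1 and informative.)

P[X ≥ 22] ≤ 6/55 ≈ 0.109.


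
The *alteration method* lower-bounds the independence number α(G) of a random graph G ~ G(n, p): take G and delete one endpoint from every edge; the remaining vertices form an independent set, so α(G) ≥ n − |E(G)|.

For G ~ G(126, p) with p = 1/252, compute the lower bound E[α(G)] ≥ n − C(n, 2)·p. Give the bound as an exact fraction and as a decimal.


E[|E(G)|] = C(126, 2)·p = 7875 · (1/252) = 125/4.
E[α(G)] ≥ n − E[|E(G)|] = 126 − 125/4 = 379/4.
Numerically: ≈ 94.7500.
(This is only a lower bound; the true E[α(G)] may be larger.)

E[α(G)] ≥ 379/4 ≈ 94.7500.


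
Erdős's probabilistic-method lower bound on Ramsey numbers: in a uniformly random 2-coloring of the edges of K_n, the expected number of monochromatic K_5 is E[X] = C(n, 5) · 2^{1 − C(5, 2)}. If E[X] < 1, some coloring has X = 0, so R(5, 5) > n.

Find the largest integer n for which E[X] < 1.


We need C(n, 5) · 2^{1 − 10} < 1, i.e. C(n, 5) < 2^{10 − 1} = 512.
Check values of n near the boundary:
  n = 10: C(10, 5) = 252; 252 < 512? YES
  n = 11: C(11, 5) = 462; 462 < 512? YES
  n = 12: C(12, 5) = 792; 792 < 512? NO
  n = 13: C(13, 5) = 1287; 1287 < 512? NO
  n = 14: C(14, 5) = 2002; 2002 < 512? NO
The largest n with C(n, 5) < 512 is n = 11 (where E[X] = 231/256 ≈ 0.902344). Hence R(5, 5) > 11, i.e. R(5, 5) ≥ 12.

Largest n = 11; hence R(5, 5) > 11.


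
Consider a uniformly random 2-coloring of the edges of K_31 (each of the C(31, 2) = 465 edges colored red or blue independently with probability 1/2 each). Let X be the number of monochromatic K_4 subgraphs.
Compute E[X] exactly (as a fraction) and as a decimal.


Let X = Σ_S X_S over the C(31, 4) = 31465 subsets S of size 4, where X_S = 1 if the K_4 on S is monochromatic.
For a fixed S, the K_4 on S has C(4, 2) = 6 edges. P[all 6 edges red] = (1/2)^6, and likewise for blue, so P[monochromatic] = 2·(1/2)^6 = 2^{1 − 6} = 1/32.
By linearity: E[X] = C(31, 4) · 2^{1 − 6} = 31465 · 1/32 = 31465/32.
Numerically: E[X] ≈ 983.281250.

E[X] = C(31,4)·2^(1−C(4,2)) = 31465/32 ≈ 983.281250.


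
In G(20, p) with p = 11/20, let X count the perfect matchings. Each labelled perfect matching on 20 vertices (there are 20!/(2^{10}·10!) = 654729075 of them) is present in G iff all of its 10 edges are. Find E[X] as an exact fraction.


K_20 has 20!/(2^{10}·10!) = 654729075 labelled perfect matchings.
For each such perfect matching H, let X_H = 1 if all 10 edges of H are present in G. Then P[X_H = 1] = p^{10} = (11/20)^{10} = 25937424601/10240000000000.
By linearity: E[X] = Σ_H E[X_H] = 654729075 · p^{10} = 654729075 · 25937424601/10240000000000 = 679279440675798963/409600000000.
Numerically: E[X] ≈ 1.6584e+06.

E[X] = 654729075 · (11/20)^{10} = 679279440675798963/409600000000 ≈ 1.6584e+06.


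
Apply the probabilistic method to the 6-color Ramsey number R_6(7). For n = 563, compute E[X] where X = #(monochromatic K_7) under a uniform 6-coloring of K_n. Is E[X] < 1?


E[X] = C(563, 7) · 6^{1 − 21} = 3426622515769596 · 6^{−20} = 3426622515769596/3656158440062976.
As a reduced fraction: E[X] = 285551876314133/304679870005248 ≈ 0.9372194.
Is E[X] < 1? YES.
Since E[X] < 1, there exists a 6-coloring of K_{563} with no monochromatic K_7; hence R_6(7) > 563.

E[X] = 285551876314133/304679870005248 ≈ 0.9372194; E[X] < 1, so R_6(7) > 563.


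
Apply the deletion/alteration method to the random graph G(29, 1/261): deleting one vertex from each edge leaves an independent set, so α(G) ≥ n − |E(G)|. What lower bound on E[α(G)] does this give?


E[|E(G)|] = C(29, 2)·p = 406 · (1/261) = 14/9.
E[α(G)] ≥ n − E[|E(G)|] = 29 − 14/9 = 247/9.
Numerically: ≈ 27.444.
(This is only a lower bound; the true E[α(G)] may be larger.)

E[α(G)] ≥ 247/9 ≈ 27.444.


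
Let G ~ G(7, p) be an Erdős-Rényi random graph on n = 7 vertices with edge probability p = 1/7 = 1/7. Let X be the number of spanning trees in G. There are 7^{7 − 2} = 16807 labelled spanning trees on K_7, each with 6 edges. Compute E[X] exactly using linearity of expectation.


K_7 has 7^{7 − 2} = 16807 labelled spanning trees.
For each such spanning tree H, let X_H = 1 if all 6 edges of H are present in G. Then P[X_H = 1] = p^{6} = (1/7)^{6} = 1/117649.
Summing the indicators: E[X] = Σ_H E[X_H] = 16807 · p^{6} = 16807 · 1/117649 = 1/7.
Numerically: E[X] ≈ 0.1429.

E[X] = 16807 · (1/7)^{6} = 1/7 ≈ 0.1429.


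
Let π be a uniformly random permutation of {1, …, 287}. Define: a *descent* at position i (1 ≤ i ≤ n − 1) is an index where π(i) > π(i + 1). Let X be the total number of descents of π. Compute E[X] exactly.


Write X = Σ X_I over i = 1, …, 286, with X_I the indicator of one descent.
There are 286 indicators.
For each fixed i, the pair (π(i), π(i+1)) is a uniformly random ordered pair of distinct values from {1, …, 287}; by symmetry P[π(i) > π(i+1)] = 1/2.
By linearity: E[X] = 286 · (1/2) = (287 − 1) · (1/2) = 143 ≈ 143.000.

E[X] = 143 = 143.000.


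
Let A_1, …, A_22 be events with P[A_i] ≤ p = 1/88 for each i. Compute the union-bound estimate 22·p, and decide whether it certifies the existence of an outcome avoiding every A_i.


Union bound: P[∪_{i=1}^{22} A_i] ≤ Σ_i P[A_i] ≤ 22·p = 22·(1/88) = 1/4.
Numerically: 1/4 ≈ 0.2500.
Is 1/4 < 1? YES.
Since P[∪ A_i] ≤ 1/4 < 1, the complement has P[∩ A_i^c] ≥ 1 − 1/4 = 3/4 > 0, so some outcome avoids every A_i.

22·p = 1/4 ≈ 0.2500; existence CERTIFIED by the union bound.


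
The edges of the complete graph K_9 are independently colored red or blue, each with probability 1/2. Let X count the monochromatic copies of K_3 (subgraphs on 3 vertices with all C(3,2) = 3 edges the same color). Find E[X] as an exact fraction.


Let X = Σ_S X_S over the C(9, 3) = 84 subsets S of size 3, where X_S = 1 if the K_3 on S is monochromatic.
For a fixed S, the K_3 on S has C(3, 2) = 3 edges. P[all 3 edges red] = (1/2)^3, and likewise for blue, so P[monochromatic] = 2·(1/2)^3 = 2^{1 − 3} = 1/4.
By linearity: E[X] = C(9, 3) · 2^{1 − 3} = 84 · 1/4 = 21.
Numerically: E[X] ≈ 21.000.

E[X] = C(9,3)·2^(1−C(3,2)) = 21 ≈ 21.000.


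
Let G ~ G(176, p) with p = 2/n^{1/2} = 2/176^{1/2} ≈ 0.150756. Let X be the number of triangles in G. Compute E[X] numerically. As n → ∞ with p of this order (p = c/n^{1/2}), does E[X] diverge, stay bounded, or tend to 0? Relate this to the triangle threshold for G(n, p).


Number of potential triangles: C(176, 3) = 893200.
Each occurs with probability p³ ≈ (0.150756)³ ≈ 3.42626528e-03.
By linearity: E[X] = C(176, 3)·p³ ≈ 893200 · 3.42626528e-03 ≈ 3060.340147.
Since α = 1/2 < 1, p = c/n^{1/2} ≫ 1/n is above the triangle threshold p ~ 1/n. Asymptotically E[X] ~ (c³/6)·n^{3(1−α)} = (2³/6)·n^{1.5} → ∞; triangles are abundant w.h.p.

E[X] ≈ 3060.340147; in regime p = Θ(1/n^{1/2}) E[X] diverges (above the triangle threshold p ~ 1/n).


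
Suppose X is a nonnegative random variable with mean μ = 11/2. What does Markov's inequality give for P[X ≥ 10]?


μ = E[X] = 11/2, a = 10.
Markov: P[X ≥ 10] ≤ μ/a = (11/2)/10 = 11/20.
Numerically: ≈ 0.5500.
(Since a = 10 > μ = 5.5000, the bound 11/20 is < 1 and informative.)

P[X ≥ 10] ≤ 11/20 ≈ 0.5500.


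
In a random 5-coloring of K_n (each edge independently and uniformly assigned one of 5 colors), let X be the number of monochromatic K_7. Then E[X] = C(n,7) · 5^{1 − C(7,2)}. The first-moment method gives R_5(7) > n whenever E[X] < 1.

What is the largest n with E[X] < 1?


We need C(n, 7) · 5^{1 − 21} < 1, i.e. C(n, 7) < 5^{21 − 1} = 95367431640625.
Check values of n near the boundary:
  n = 332: C(332, 7) = 82772214646616; 82772214646616 < 95367431640625? YES
  n = 333: C(333, 7) = 84549532139028; 84549532139028 < 95367431640625? YES
  n = 334: C(334, 7) = 86359460961576; 86359460961576 < 95367431640625? YES
  n = 335: C(335, 7) = 88202498238195; 88202498238195 < 95367431640625? YES
  n = 336: C(336, 7) = 90079147136880; 90079147136880 < 95367431640625? YES
  n = 337: C(337, 7) = 91989916924632; 91989916924632 < 95367431640625? YES
  n = 338: C(338, 7) = 93935323022736; 93935323022736 < 95367431640625? YES
  n = 339: C(339, 7) = 95915887062372; 95915887062372 < 95367431640625? NO
  n = 340: C(340, 7) = 97932136940560; 97932136940560 < 95367431640625? NO
  n = 341: C(341, 7) = 99984606876440; 99984606876440 < 95367431640625? NO
The largest n with C(n, 7) < 95367431640625 is n = 338 (where E[X] = 93935323022736/95367431640625 ≈ 0.985). Hence R_5(7) > 338, i.e. R_5(7) ≥ 339.

Largest n = 338; hence R_5(7) > 338.


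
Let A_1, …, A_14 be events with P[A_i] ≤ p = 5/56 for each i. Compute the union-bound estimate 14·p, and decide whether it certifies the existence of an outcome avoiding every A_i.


Union bound: P[∪_{i=1}^{14} A_i] ≤ Σ_i P[A_i] ≤ 14·p = 14·(5/56) = 5/4.
Numerically: 5/4 ≈ 1.250000.
Is 5/4 < 1? NO.
Since the bound 5/4 is ≥ 1, the union bound is uninformative here; it does NOT by itself certify existence.

14·p = 5/4 ≈ 1.250000; existence NOT certified by the union bound.


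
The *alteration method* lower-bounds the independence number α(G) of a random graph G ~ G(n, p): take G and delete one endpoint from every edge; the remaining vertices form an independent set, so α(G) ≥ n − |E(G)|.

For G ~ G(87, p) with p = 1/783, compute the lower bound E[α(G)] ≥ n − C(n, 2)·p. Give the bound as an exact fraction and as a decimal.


E[|E(G)|] = C(87, 2)·p = 3741 · (1/783) = 43/9.
E[α(G)] ≥ n − E[|E(G)|] = 87 − 43/9 = 740/9.
Numerically: ≈ 82.222222.
(This is only a lower bound; the true E[α(G)] may be larger.)

E[α(G)] ≥ 740/9 ≈ 82.222222.


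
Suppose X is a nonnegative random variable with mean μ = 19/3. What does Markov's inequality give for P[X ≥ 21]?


μ = E[X] = 19/3, a = 21.
Markov: P[X ≥ 21] ≤ μ/a = (19/3)/21 = 19/63.
Numerically: ≈ 0.30159.
(Since a = 21 > μ = 6.33333, the bound 19/63 is < 1 and informative.)

P[X ≥ 21] ≤ 19/63 ≈ 0.30159.


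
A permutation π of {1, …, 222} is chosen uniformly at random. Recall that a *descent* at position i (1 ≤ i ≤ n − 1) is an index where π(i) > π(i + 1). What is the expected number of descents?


Write X = Σ X_I over i = 1, …, 221, with X_I the indicator of one descent.
There are 221 indicators.
For each fixed i, the pair (π(i), π(i+1)) is a uniformly random ordered pair of distinct values from {1, …, 222}; by symmetry P[π(i) > π(i+1)] = 1/2.
By linearity: E[X] = 221 · (1/2) = (222 − 1) · (1/2) = 221/2 ≈ 110.5000.

E[X] = 221/2 = 110.5000.


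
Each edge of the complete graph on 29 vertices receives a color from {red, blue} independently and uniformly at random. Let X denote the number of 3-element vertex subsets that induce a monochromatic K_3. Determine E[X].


Let X = Σ_S X_S over the C(29, 3) = 3654 subsets S of size 3, where X_S = 1 if the K_3 on S is monochromatic.
For a fixed S, the K_3 on S has C(3, 2) = 3 edges. P[all 3 edges red] = (1/2)^3, and likewise for blue, so P[monochromatic] = 2·(1/2)^3 = 2^{1 − 3} = 1/4.
By linearity: E[X] = C(29, 3) · 2^{1 − 3} = 3654 · 1/4 = 1827/2.
Numerically: E[X] ≈ 913.500.

E[X] = C(29,3)·2^(1−C(3,2)) = 1827/2 ≈ 913.500.


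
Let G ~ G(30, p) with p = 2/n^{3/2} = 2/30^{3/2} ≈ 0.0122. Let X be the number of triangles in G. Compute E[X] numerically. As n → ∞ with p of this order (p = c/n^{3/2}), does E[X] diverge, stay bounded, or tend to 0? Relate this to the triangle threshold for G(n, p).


Number of potential triangles: C(30, 3) = 4060.
Each occurs with probability p³ ≈ (0.0122)³ ≈ 1.80320e-06.
By linearity: E[X] = C(30, 3)·p³ ≈ 4060 · 1.80320e-06 ≈ 0.007.
Since α = 3/2 > 1, p = c/n^{3/2} = o(1/n) is below the triangle threshold p ~ 1/n. Asymptotically E[X] ~ (c³/6)·n^{3(1−α)} = (2³/6)·n^{-1.5} → 0, so by Markov's inequality G has no triangles w.h.p.

E[X] ≈ 0.007; in regime p = Θ(1/n^{3/2}) E[X] tends to 0 (below the triangle threshold p ~ 1/n).


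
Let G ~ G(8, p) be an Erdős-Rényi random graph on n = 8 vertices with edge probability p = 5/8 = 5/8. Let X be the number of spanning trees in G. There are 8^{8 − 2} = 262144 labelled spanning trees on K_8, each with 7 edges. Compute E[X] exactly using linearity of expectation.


K_8 has 8^{8 − 2} = 262144 labelled spanning trees.
For each such spanning tree H, let X_H = 1 if all 7 edges of H are present in G. Then P[X_H = 1] = p^{7} = (5/8)^{7} = 78125/2097152.
By linearity: E[X] = Σ_H E[X_H] = 262144 · p^{7} = 262144 · 78125/2097152 = 78125/8.
Numerically: E[X] ≈ 9.77e+03.

E[X] = 262144 · (5/8)^{7} = 78125/8 ≈ 9.77e+03.


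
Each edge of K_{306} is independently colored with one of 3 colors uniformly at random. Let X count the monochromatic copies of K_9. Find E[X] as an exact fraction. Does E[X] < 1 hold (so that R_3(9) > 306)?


E[X] = C(306, 9) · 3^{1 − 36} = 57564745737892900 · 3^{−35} = 57564745737892900/50031545098999707.
As a reduced fraction: E[X] = 57564745737892900/50031545098999707 ≈ 1.15057.
Is E[X] < 1? NO.
Since E[X] ≥ 1, the first-moment bound is inconclusive at n = 306; it does NOT by itself certify R_3(9) > 306.

E[X] = 57564745737892900/50031545098999707 ≈ 1.15057; E[X] ≥ 1; first-moment method inconclusive here.


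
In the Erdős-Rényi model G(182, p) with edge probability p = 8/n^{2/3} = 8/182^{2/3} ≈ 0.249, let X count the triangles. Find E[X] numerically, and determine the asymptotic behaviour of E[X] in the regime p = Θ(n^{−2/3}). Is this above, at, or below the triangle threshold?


Number of potential triangles: C(182, 3) = 988260.
Each occurs with probability p³ ≈ (0.249)³ ≈ 1.54571e-02.
By linearity: E[X] = C(182, 3)·p³ ≈ 988260 · 1.54571e-02 ≈ 15275.604.
Since α = 2/3 < 1, p = c/n^{2/3} ≫ 1/n is above the triangle threshold p ~ 1/n. Asymptotically E[X] ~ (c³/6)·n^{3(1−α)} = (8³/6)·n^{1} → ∞; triangles are abundant w.h.p.

E[X] ≈ 15275.604; in regime p = Θ(1/n^{2/3}) E[X] diverges (above the triangle threshold p ~ 1/n).


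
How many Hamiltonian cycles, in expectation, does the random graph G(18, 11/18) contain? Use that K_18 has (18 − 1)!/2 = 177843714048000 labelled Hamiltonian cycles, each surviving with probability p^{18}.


K_18 has (18 − 1)!/2 = 177843714048000 labelled Hamiltonian cycles.
For each such Hamiltonian cycle H, let X_H = 1 if all 18 edges of H are present in G. Then P[X_H = 1] = p^{18} = (11/18)^{18} = 5559917313492231481/39346408075296537575424.
Summing the indicators: E[X] = Σ_H E[X_H] = 177843714048000 · p^{18} = 177843714048000 · 5559917313492231481/39346408075296537575424 = 82786473808235140223154875/3294258113514384.
Numerically: E[X] ≈ 2.513e+10.

E[X] = 177843714048000 · (11/18)^{18} = 82786473808235140223154875/3294258113514384 ≈ 2.513e+10.


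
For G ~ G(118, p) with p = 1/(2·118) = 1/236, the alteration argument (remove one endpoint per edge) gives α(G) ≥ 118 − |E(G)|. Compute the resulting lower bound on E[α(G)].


E[|E(G)|] = C(118, 2)·p = 6903 · (1/236) = 117/4.
E[α(G)] ≥ n − E[|E(G)|] = 118 − 117/4 = 355/4.
Numerically: ≈ 88.7500.
(This is only a lower bound; the true E[α(G)] may be larger.)

E[α(G)] ≥ 355/4 ≈ 88.7500.


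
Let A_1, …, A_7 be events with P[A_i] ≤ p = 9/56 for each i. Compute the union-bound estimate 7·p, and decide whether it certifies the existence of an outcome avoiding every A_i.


Union bound: P[∪_{i=1}^{7} A_i] ≤ Σ_i P[A_i] ≤ 7·p = 7·(9/56) = 9/8.
Numerically: 9/8 ≈ 1.1250000.
Is 9/8 < 1? NO.
Since the bound 9/8 is ≥ 1, the union bound is uninformative here; it does NOT by itself certify existence.

7·p = 9/8 ≈ 1.1250000; existence NOT certified by the union bound.


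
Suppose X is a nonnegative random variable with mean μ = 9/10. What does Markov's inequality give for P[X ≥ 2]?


μ = E[X] = 9/10, a = 2.
Markov: P[X ≥ 2] ≤ μ/a = (9/10)/2 = 9/20.
Numerically: ≈ 0.4500.
(Since a = 2 > μ = 0.9000, the bound 9/20 is < 1 and informative.)

P[X ≥ 2] ≤ 9/20 ≈ 0.4500.


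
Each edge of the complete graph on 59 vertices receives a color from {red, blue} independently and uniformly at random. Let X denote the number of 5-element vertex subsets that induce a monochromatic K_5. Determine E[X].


Let X = Σ_S X_S over the C(59, 5) = 5006386 subsets S of size 5, where X_S = 1 if the K_5 on S is monochromatic.
For a fixed S, the K_5 on S has C(5, 2) = 10 edges. P[all 10 edges red] = (1/2)^10, and likewise for blue, so P[monochromatic] = 2·(1/2)^10 = 2^{1 − 10} = 1/512.
By linearity: E[X] = C(59, 5) · 2^{1 − 10} = 5006386 · 1/512 = 2503193/256.
Numerically: E[X] ≈ 9778.09766.

E[X] = C(59,5)·2^(1−C(5,2)) = 2503193/256 ≈ 9778.09766.


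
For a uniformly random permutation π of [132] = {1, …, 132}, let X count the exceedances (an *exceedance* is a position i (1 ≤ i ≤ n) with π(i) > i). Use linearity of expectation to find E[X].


Write X = Σ_{i=1}^{132} X_i, where X_i = 1_{π(i) > i}.
For each fixed i, π(i) is uniform over {1, …, 132} (marginal of a uniform permutation), so P[π(i) > i] = (n − i)/n. Summing: Σ_{i=1}^{132} (n − i)/n = (0 + 1 + … + 131)/132 = 132(132 − 1)/(2·132) = (132 − 1)/2.
Hence E[X] = Σ_{i=1}^{132} (132 − i)/132 = 131/2 ≈ 65.500.

E[X] = 131/2 = 65.500.


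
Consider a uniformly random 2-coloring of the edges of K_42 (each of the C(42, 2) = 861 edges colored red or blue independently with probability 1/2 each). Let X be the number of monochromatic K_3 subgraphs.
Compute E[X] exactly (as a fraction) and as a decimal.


Let X = Σ_S X_S over the C(42, 3) = 11480 subsets S of size 3, where X_S = 1 if the K_3 on S is monochromatic.
For a fixed S, the K_3 on S has C(3, 2) = 3 edges. P[all 3 edges red] = (1/2)^3, and likewise for blue, so P[monochromatic] = 2·(1/2)^3 = 2^{1 − 3} = 1/4.
Summing: E[X] = C(42, 3) · 2^{1 − 3} = 11480 · 1/4 = 2870.
Numerically: E[X] ≈ 2870.000.

E[X] = C(42,3)·2^(1−C(3,2)) = 2870 ≈ 2870.000.


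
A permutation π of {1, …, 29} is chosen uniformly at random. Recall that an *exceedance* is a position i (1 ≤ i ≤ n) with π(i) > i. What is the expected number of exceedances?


Write X = Σ_{i=1}^{29} X_i, where X_i = 1_{π(i) > i}.
For each fixed i, π(i) is uniform over {1, …, 29} (marginal of a uniform permutation), so P[π(i) > i] = (n − i)/n. Summing: Σ_{i=1}^{29} (n − i)/n = (0 + 1 + … + 28)/29 = 29(29 − 1)/(2·29) = (29 − 1)/2.
Hence E[X] = Σ_{i=1}^{29} (29 − i)/29 = 14 ≈ 14.000.

E[X] = 14 = 14.000.


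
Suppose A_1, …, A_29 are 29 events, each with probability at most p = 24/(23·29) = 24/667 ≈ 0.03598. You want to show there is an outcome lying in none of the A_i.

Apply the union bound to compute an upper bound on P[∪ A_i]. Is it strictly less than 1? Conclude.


Union bound: P[∪_{i=1}^{29} A_i] ≤ Σ_i P[A_i] ≤ 29·p = 29·(24/667) = 24/23.
Numerically: 24/23 ≈ 1.04348.
Is 24/23 < 1? NO.
Since the bound 24/23 is ≥ 1, the union bound is uninformative here; it does NOT by itself certify existence.

29·p = 24/23 ≈ 1.04348; existence NOT certified by the union bound.


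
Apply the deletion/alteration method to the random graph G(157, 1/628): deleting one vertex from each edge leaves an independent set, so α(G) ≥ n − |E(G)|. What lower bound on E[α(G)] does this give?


E[|E(G)|] = C(157, 2)·p = 12246 · (1/628) = 39/2.
E[α(G)] ≥ n − E[|E(G)|] = 157 − 39/2 = 275/2.
Numerically: ≈ 137.500.
(This is only a lower bound; the true E[α(G)] may be larger.)

E[α(G)] ≥ 275/2 ≈ 137.500.


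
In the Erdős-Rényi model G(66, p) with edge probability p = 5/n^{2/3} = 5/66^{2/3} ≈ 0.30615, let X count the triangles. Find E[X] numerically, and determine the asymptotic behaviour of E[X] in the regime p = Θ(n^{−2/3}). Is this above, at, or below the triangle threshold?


Number of potential triangles: C(66, 3) = 45760.
Each occurs with probability p³ ≈ (0.30615)³ ≈ 2.8696051e-02.
By linearity: E[X] = C(66, 3)·p³ ≈ 45760 · 2.8696051e-02 ≈ 1313.13131.
Since α = 2/3 < 1, p = c/n^{2/3} ≫ 1/n is above the triangle threshold p ~ 1/n. Asymptotically E[X] ~ (c³/6)·n^{3(1−α)} = (5³/6)·n^{1} → ∞; triangles are abundant w.h.p.

E[X] ≈ 1313.13131; in regime p = Θ(1/n^{2/3}) E[X] diverges (above the triangle threshold p ~ 1/n).


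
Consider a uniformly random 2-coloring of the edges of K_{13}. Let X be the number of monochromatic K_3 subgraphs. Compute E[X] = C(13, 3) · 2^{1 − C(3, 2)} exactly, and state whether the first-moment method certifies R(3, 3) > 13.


E[X] = C(13, 3) · 2^{1 − 3} = 286 · 2^{−2} = 286/4.
As a reduced fraction: E[X] = 143/2 ≈ 71.500000.
Is E[X] < 1? NO.
Since E[X] ≥ 1, the first-moment bound is inconclusive at n = 13; it does NOT by itself certify R(3, 3) > 13.

E[X] = 143/2 ≈ 71.500000; E[X] ≥ 1; first-moment method inconclusive here.


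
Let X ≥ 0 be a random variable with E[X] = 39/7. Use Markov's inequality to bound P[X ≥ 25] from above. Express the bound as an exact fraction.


μ = E[X] = 39/7, a = 25.
Markov: P[X ≥ 25] ≤ μ/a = (39/7)/25 = 39/175.
Numerically: ≈ 0.223.
(Since a = 25 > μ = 5.571, the bound 39/175 is < 1 and informative.)

P[X ≥ 25] ≤ 39/175 ≈ 0.223.


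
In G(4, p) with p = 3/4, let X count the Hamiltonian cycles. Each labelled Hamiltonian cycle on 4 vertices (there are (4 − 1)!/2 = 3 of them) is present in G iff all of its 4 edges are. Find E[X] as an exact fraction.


K_4 has (4 − 1)!/2 = 3 labelled Hamiltonian cycles.
For each such Hamiltonian cycle H, let X_H = 1 if all 4 edges of H are present in G. Then P[X_H = 1] = p^{4} = (3/4)^{4} = 81/256.
By linearity of expectation: E[X] = Σ_H E[X_H] = 3 · p^{4} = 3 · 81/256 = 243/256.
Numerically: E[X] ≈ 0.949219.

E[X] = 3 · (3/4)^{4} = 243/256 ≈ 0.949219.


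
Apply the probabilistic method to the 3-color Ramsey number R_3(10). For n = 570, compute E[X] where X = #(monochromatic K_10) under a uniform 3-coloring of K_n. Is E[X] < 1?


E[X] = C(570, 10) · 3^{1 − 45} = 921524823451961408691 · 3^{−44} = 921524823451961408691/984770902183611232881.
As a reduced fraction: E[X] = 34130549016739311433/36472996377170786403 ≈ 0.93578.
Is E[X] < 1? YES.
Since E[X] < 1, there exists a 3-coloring of K_{570} with no monochromatic K_10; hence R_3(10) > 570.

E[X] = 34130549016739311433/36472996377170786403 ≈ 0.93578; E[X] < 1, so R_3(10) > 570.


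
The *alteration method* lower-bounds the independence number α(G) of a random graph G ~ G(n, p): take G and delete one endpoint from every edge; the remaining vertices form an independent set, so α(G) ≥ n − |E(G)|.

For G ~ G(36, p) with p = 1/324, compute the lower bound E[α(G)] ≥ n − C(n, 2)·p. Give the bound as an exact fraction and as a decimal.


E[|E(G)|] = C(36, 2)·p = 630 · (1/324) = 35/18.
E[α(G)] ≥ n − E[|E(G)|] = 36 − 35/18 = 613/18.
Numerically: ≈ 34.05556.
(This is only a lower bound; the true E[α(G)] may be larger.)

E[α(G)] ≥ 613/18 ≈ 34.05556.


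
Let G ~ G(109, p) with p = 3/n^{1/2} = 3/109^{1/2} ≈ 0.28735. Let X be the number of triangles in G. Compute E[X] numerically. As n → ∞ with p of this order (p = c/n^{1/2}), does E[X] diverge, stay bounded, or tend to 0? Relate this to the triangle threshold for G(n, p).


Number of potential triangles: C(109, 3) = 209934.
Each occurs with probability p³ ≈ (0.28735)³ ≈ 2.3725972e-02.
By linearity: E[X] = C(109, 3)·p³ ≈ 209934 · 2.3725972e-02 ≈ 4980.88825.
Since α = 1/2 < 1, p = c/n^{1/2} ≫ 1/n is above the triangle threshold p ~ 1/n. Asymptotically E[X] ~ (c³/6)·n^{3(1−α)} = (3³/6)·n^{1.5} → ∞; triangles are abundant w.h.p.

E[X] ≈ 4980.88825; in regime p = Θ(1/n^{1/2}) E[X] diverges (above the triangle threshold p ~ 1/n).


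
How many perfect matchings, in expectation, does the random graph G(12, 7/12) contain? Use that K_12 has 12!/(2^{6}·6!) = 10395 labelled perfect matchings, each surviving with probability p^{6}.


K_12 has 12!/(2^{6}·6!) = 10395 labelled perfect matchings.
For each such perfect matching H, let X_H = 1 if all 6 edges of H are present in G. Then P[X_H = 1] = p^{6} = (7/12)^{6} = 117649/2985984.
Summing the indicators: E[X] = Σ_H E[X_H] = 10395 · p^{6} = 10395 · 117649/2985984 = 45294865/110592.
Numerically: E[X] ≈ 409.6.

E[X] = 10395 · (7/12)^{6} = 45294865/110592 ≈ 409.6.


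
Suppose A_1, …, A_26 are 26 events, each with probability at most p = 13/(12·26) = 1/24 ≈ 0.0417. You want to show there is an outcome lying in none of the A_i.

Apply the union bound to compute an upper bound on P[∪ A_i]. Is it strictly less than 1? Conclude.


Union bound: P[∪_{i=1}^{26} A_i] ≤ Σ_i P[A_i] ≤ 26·p = 26·(1/24) = 13/12.
Numerically: 13/12 ≈ 1.0833.
Is 13/12 < 1? NO.
Since the bound 13/12 is ≥ 1, the union bound is uninformative here; it does NOT by itself certify existence.

26·p = 13/12 ≈ 1.0833; existence NOT certified by the union bound.


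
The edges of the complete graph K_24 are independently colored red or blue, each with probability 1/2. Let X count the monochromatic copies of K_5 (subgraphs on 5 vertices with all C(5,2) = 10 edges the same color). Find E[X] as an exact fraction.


Let X = Σ_S X_S over the C(24, 5) = 42504 subsets S of size 5, where X_S = 1 if the K_5 on S is monochromatic.
For a fixed S, the K_5 on S has C(5, 2) = 10 edges. P[all 10 edges red] = (1/2)^10, and likewise for blue, so P[monochromatic] = 2·(1/2)^10 = 2^{1 − 10} = 1/512.
Summing: E[X] = C(24, 5) · 2^{1 − 10} = 42504 · 1/512 = 5313/64.
Numerically: E[X] ≈ 83.01562.

E[X] = C(24,5)·2^(1−C(5,2)) = 5313/64 ≈ 83.01562.


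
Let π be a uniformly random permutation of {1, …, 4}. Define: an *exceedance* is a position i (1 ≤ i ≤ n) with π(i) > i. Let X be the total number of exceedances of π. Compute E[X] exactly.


Write X = Σ_{i=1}^{4} X_i, where X_i = 1_{π(i) > i}.
For each fixed i, π(i) is uniform over {1, …, 4} (marginal of a uniform permutation), so P[π(i) > i] = (n − i)/n. Summing: Σ_{i=1}^{4} (n − i)/n = (0 + 1 + … + 3)/4 = 4(4 − 1)/(2·4) = (4 − 1)/2.
Hence E[X] = Σ_{i=1}^{4} (4 − i)/4 = 3/2 ≈ 1.500.

E[X] = 3/2 = 1.500.


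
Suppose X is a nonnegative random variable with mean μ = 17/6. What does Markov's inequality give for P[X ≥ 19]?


μ = E[X] = 17/6, a = 19.
Markov: P[X ≥ 19] ≤ μ/a = (17/6)/19 = 17/114.
Numerically: ≈ 0.149.
(Since a = 19 > μ = 2.833, the bound 17/114 is < 1 and informative.)

P[X ≥ 19] ≤ 17/114 ≈ 0.149.


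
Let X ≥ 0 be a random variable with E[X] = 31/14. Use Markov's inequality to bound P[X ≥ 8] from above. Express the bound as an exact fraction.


μ = E[X] = 31/14, a = 8.
Markov: P[X ≥ 8] ≤ μ/a = (31/14)/8 = 31/112.
Numerically: ≈ 0.277.
(Since a = 8 > μ = 2.214, the bound 31/112 is < 1 and informative.)

P[X ≥ 8] ≤ 31/112 ≈ 0.277.


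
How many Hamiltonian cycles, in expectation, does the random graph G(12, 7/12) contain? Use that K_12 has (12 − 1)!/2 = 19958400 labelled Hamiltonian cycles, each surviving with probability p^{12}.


K_12 has (12 − 1)!/2 = 19958400 labelled Hamiltonian cycles.
For each such Hamiltonian cycle H, let X_H = 1 if all 12 edges of H are present in G. Then P[X_H = 1] = p^{12} = (7/12)^{12} = 13841287201/8916100448256.
By linearity of expectation: E[X] = Σ_H E[X_H] = 19958400 · p^{12} = 19958400 · 13841287201/8916100448256 = 26644477861925/859963392.
Numerically: E[X] ≈ 30983.3.

E[X] = 19958400 · (7/12)^{12} = 26644477861925/859963392 ≈ 30983.3.


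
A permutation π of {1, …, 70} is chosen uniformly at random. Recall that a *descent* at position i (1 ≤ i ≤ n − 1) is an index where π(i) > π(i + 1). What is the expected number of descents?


Write X = Σ X_I over i = 1, …, 69, with X_I the indicator of one descent.
There are 69 indicators.
For each fixed i, the pair (π(i), π(i+1)) is a uniformly random ordered pair of distinct values from {1, …, 70}; by symmetry P[π(i) > π(i+1)] = 1/2.
By linearity: E[X] = 69 · (1/2) = (70 − 1) · (1/2) = 69/2 ≈ 34.500000.

E[X] = 69/2 = 34.500000.


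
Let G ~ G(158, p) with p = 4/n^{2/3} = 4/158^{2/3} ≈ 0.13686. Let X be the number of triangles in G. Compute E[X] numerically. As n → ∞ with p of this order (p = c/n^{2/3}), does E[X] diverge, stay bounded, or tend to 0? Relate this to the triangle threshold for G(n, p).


Number of potential triangles: C(158, 3) = 644956.
Each occurs with probability p³ ≈ (0.13686)³ ≈ 2.5636917e-03.
By linearity: E[X] = C(158, 3)·p³ ≈ 644956 · 2.5636917e-03 ≈ 1653.46835.
Since α = 2/3 < 1, p = c/n^{2/3} ≫ 1/n is above the triangle threshold p ~ 1/n. Asymptotically E[X] ~ (c³/6)·n^{3(1−α)} = (4³/6)·n^{1} → ∞; triangles are abundant w.h.p.

E[X] ≈ 1653.46835; in regime p = Θ(1/n^{2/3}) E[X] diverges (above the triangle threshold p ~ 1/n).


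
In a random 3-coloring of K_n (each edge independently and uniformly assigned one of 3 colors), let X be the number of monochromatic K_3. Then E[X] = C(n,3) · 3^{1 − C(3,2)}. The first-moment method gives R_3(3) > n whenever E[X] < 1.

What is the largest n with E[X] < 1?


We need C(n, 3) · 3^{1 − 3} < 1, i.e. C(n, 3) < 3^{3 − 1} = 9.
Check values of n near the boundary:
  n = 3: C(3, 3) = 1; 1 < 9? YES
  n = 4: C(4, 3) = 4; 4 < 9? YES
  n = 5: C(5, 3) = 10; 10 < 9? NO
  n = 6: C(6, 3) = 20; 20 < 9? NO
  n = 7: C(7, 3) = 35; 35 < 9? NO
The largest n with C(n, 3) < 9 is n = 4 (where E[X] = 4/9 ≈ 0.444444). Hence R_3(3) > 4, i.e. R_3(3) ≥ 5.

Largest n = 4; hence R_3(3) > 4.


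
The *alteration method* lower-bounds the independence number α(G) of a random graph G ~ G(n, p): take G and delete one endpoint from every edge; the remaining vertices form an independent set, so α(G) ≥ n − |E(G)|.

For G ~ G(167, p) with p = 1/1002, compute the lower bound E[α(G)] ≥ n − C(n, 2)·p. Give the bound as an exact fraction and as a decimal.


E[|E(G)|] = C(167, 2)·p = 13861 · (1/1002) = 83/6.
E[α(G)] ≥ n − E[|E(G)|] = 167 − 83/6 = 919/6.
Numerically: ≈ 153.1667.
(This is only a lower bound; the true E[α(G)] may be larger.)

E[α(G)] ≥ 919/6 ≈ 153.1667.


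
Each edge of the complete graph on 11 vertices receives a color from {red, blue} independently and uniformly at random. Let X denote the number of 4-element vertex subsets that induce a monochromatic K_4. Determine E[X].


Let X = Σ_S X_S over the C(11, 4) = 330 subsets S of size 4, where X_S = 1 if the K_4 on S is monochromatic.
For a fixed S, the K_4 on S has C(4, 2) = 6 edges. P[all 6 edges red] = (1/2)^6, and likewise for blue, so P[monochromatic] = 2·(1/2)^6 = 2^{1 − 6} = 1/32.
By linearity of expectation: E[X] = C(11, 4) · 2^{1 − 6} = 330 · 1/32 = 165/16.
Numerically: E[X] ≈ 10.3125.

E[X] = C(11,4)·2^(1−C(4,2)) = 165/16 ≈ 10.3125.


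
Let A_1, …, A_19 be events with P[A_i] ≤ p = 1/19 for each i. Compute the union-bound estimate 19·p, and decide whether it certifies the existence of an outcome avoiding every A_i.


Union bound: P[∪_{i=1}^{19} A_i] ≤ Σ_i P[A_i] ≤ 19·p = 19·(1/19) = 1.
Numerically: 1 ≈ 1.0000.
Is 1 < 1? NO.
Since the bound 1 is ≥ 1, the union bound is uninformative here; it does NOT by itself certify existence.

19·p = 1 ≈ 1.0000; existence NOT certified by the union bound.


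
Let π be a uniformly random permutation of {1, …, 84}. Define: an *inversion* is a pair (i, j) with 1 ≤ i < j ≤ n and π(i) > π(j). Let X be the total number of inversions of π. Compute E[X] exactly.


Write X = Σ X_I over the C(84, 2) = 3486 pairs i < j, with X_I the indicator of one inversion.
There are 3486 indicators.
For each fixed pair i < j, the values π(i) and π(j) are two distinct elements of {1, …, 84} in uniformly random order; by symmetry P[π(i) > π(j)] = 1/2.
By linearity: E[X] = 3486 · (1/2) = C(84, 2) · (1/2) = 3486/2 = 1743 ≈ 1743.00000.

E[X] = 1743 = 1743.00000.


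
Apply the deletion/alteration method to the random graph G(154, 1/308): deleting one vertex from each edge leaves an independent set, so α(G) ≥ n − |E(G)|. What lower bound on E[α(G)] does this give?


E[|E(G)|] = C(154, 2)·p = 11781 · (1/308) = 153/4.
E[α(G)] ≥ n − E[|E(G)|] = 154 − 153/4 = 463/4.
Numerically: ≈ 115.750000.
(This is only a lower bound; the true E[α(G)] may be larger.)

E[α(G)] ≥ 463/4 ≈ 115.750000.


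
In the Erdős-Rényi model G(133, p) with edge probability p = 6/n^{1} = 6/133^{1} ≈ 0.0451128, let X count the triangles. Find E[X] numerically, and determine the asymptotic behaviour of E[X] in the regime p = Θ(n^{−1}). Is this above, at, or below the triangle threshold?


Number of potential triangles: C(133, 3) = 383306.
Each occurs with probability p³ ≈ (0.0451128)³ ≈ 9.18118690e-05.
By linearity: E[X] = C(133, 3)·p³ ≈ 383306 · 9.18118690e-05 ≈ 35.192040.
Here α = 1, so p = 6/n is exactly at the triangle threshold p ~ 1/n. Asymptotically E[X] → c³/6 = 6³/6 = 36 ≈ 36.000000, a bounded constant. In this regime the triangle count is asymptotically Poisson(c³/6).

E[X] ≈ 35.192040; in regime p = Θ(1/n^{1}) E[X] stays bounded (at the triangle threshold p ~ 1/n).


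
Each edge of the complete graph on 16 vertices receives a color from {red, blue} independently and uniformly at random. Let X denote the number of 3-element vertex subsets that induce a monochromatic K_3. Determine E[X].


Let X = Σ_S X_S over the C(16, 3) = 560 subsets S of size 3, where X_S = 1 if the K_3 on S is monochromatic.
For a fixed S, the K_3 on S has C(3, 2) = 3 edges. P[all 3 edges red] = (1/2)^3, and likewise for blue, so P[monochromatic] = 2·(1/2)^3 = 2^{1 − 3} = 1/4.
By linearity: E[X] = C(16, 3) · 2^{1 − 3} = 560 · 1/4 = 140.
Numerically: E[X] ≈ 140.0000.

E[X] = C(16,3)·2^(1−C(3,2)) = 140 ≈ 140.0000.


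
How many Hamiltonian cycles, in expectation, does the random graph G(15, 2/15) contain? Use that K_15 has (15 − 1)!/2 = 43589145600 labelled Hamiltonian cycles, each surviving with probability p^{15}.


K_15 has (15 − 1)!/2 = 43589145600 labelled Hamiltonian cycles.
For each such Hamiltonian cycle H, let X_H = 1 if all 15 edges of H are present in G. Then P[X_H = 1] = p^{15} = (2/15)^{15} = 32768/437893890380859375.
By linearity: E[X] = Σ_H E[X_H] = 43589145600 · p^{15} = 43589145600 · 32768/437893890380859375 = 235115905024/72081298828125.
Numerically: E[X] ≈ 0.00326182.

E[X] = 43589145600 · (2/15)^{15} = 235115905024/72081298828125 ≈ 0.00326182.


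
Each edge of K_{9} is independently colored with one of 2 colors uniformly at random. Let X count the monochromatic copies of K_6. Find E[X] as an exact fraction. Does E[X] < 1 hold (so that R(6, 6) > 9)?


E[X] = C(9, 6) · 2^{1 − 15} = 84 · 2^{−14} = 84/16384.
As a reduced fraction: E[X] = 21/4096 ≈ 0.005.
Is E[X] < 1? YES.
Since E[X] < 1, there exists a 2-coloring of K_{9} with no monochromatic K_6; hence R(6, 6) > 9.

E[X] = 21/4096 ≈ 0.005; E[X] < 1, so R(6, 6) > 9.


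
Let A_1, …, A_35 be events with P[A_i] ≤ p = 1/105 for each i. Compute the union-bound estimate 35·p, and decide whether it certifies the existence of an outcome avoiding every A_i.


Union bound: P[∪_{i=1}^{35} A_i] ≤ Σ_i P[A_i] ≤ 35·p = 35·(1/105) = 1/3.
Numerically: 1/3 ≈ 0.33333.
Is 1/3 < 1? YES.
Since P[∪ A_i] ≤ 1/3 < 1, the complement has P[∩ A_i^c] ≥ 1 − 1/3 = 2/3 > 0, so some outcome avoids every A_i.

35·p = 1/3 ≈ 0.33333; existence CERTIFIED by the union bound.


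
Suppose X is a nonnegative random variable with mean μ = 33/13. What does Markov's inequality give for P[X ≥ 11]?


μ = E[X] = 33/13, a = 11.
Markov: P[X ≥ 11] ≤ μ/a = (33/13)/11 = 3/13.
Numerically: ≈ 0.2308.
(Since a = 11 > μ = 2.5385, the bound 3/13 is < 1 and informative.)

P[X ≥ 11] ≤ 3/13 ≈ 0.2308.


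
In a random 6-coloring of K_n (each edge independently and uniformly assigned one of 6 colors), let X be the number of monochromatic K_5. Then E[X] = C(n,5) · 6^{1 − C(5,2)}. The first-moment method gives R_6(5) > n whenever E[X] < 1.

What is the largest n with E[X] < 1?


We need C(n, 5) · 6^{1 − 10} < 1, i.e. C(n, 5) < 6^{10 − 1} = 10077696.
Check values of n near the boundary:
  n = 62: C(62, 5) = 6471002; 6471002 < 10077696? YES
  n = 63: C(63, 5) = 7028847; 7028847 < 10077696? YES
  n = 64: C(64, 5) = 7624512; 7624512 < 10077696? YES
  n = 65: C(65, 5) = 8259888; 8259888 < 10077696? YES
  n = 66: C(66, 5) = 8936928; 8936928 < 10077696? YES
  n = 67: C(67, 5) = 9657648; 9657648 < 10077696? YES
  n = 68: C(68, 5) = 10424128; 10424128 < 10077696? NO
  n = 69: C(69, 5) = 11238513; 11238513 < 10077696? NO
The largest n with C(n, 5) < 10077696 is n = 67 (where E[X] = 67067/69984 ≈ 0.95832). Hence R_6(5) > 67, i.e. R_6(5) ≥ 68.

Largest n = 67; hence R_6(5) > 67.
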